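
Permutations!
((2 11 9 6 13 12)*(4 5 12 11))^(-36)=((2 4 5 12)(6 13 11 9))^(-36)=(13)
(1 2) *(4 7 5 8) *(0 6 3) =(0 6 3)(1 2)(4 7 5 8) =[6, 2, 1, 0, 7, 8, 3, 5, 4]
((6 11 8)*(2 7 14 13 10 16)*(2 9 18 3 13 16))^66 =(2 16 3)(7 9 13)(10 14 18)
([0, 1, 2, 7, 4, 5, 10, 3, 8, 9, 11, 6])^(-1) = [0, 1, 2, 7, 4, 5, 11, 3, 8, 9, 6, 10]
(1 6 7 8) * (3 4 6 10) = (1 10 3 4 6 7 8) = [0, 10, 2, 4, 6, 5, 7, 8, 1, 9, 3]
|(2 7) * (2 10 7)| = 2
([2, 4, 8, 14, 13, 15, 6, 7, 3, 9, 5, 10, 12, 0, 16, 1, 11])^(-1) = (0 13 4 1 15 5 10 11 16 14 3 8 2)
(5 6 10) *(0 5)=(0 5 6 10)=[5, 1, 2, 3, 4, 6, 10, 7, 8, 9, 0]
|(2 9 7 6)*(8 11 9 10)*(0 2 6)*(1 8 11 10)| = |(0 2 1 8 10 11 9 7)| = 8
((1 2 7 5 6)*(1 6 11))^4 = ((1 2 7 5 11))^4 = (1 11 5 7 2)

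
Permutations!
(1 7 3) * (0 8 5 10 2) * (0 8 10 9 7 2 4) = (0 10 4)(1 2 8 5 9 7 3) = [10, 2, 8, 1, 0, 9, 6, 3, 5, 7, 4]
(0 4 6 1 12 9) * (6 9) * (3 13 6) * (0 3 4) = (1 12 4 9 3 13 6) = [0, 12, 2, 13, 9, 5, 1, 7, 8, 3, 10, 11, 4, 6]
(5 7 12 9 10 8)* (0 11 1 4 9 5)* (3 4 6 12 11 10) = (0 10 8)(1 6 12 5 7 11)(3 4 9) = [10, 6, 2, 4, 9, 7, 12, 11, 0, 3, 8, 1, 5]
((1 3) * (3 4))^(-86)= (1 4 3)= ((1 4 3))^(-86)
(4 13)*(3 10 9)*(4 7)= (3 10 9)(4 13 7)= [0, 1, 2, 10, 13, 5, 6, 4, 8, 3, 9, 11, 12, 7]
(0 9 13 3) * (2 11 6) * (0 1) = [9, 0, 11, 1, 4, 5, 2, 7, 8, 13, 10, 6, 12, 3] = (0 9 13 3 1)(2 11 6)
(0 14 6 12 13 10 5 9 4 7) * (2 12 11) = (0 14 6 11 2 12 13 10 5 9 4 7) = [14, 1, 12, 3, 7, 9, 11, 0, 8, 4, 5, 2, 13, 10, 6]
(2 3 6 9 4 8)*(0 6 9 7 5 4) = (0 6 7 5 4 8 2 3 9) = [6, 1, 3, 9, 8, 4, 7, 5, 2, 0]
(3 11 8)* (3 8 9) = (3 11 9) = [0, 1, 2, 11, 4, 5, 6, 7, 8, 3, 10, 9]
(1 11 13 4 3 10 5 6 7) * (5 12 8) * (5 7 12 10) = (1 11 13 4 3 5 6 12 8 7) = [0, 11, 2, 5, 3, 6, 12, 1, 7, 9, 10, 13, 8, 4]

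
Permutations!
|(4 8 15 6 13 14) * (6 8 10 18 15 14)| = 6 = |(4 10 18 15 8 14)(6 13)|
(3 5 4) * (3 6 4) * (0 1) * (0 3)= (0 1 3 5)(4 6)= [1, 3, 2, 5, 6, 0, 4]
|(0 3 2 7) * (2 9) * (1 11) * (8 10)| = 10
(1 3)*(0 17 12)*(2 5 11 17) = (0 2 5 11 17 12)(1 3) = [2, 3, 5, 1, 4, 11, 6, 7, 8, 9, 10, 17, 0, 13, 14, 15, 16, 12]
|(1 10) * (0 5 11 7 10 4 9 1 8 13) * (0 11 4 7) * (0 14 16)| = 12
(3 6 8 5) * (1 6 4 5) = (1 6 8)(3 4 5) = [0, 6, 2, 4, 5, 3, 8, 7, 1]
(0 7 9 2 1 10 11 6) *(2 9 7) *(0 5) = (0 2 1 10 11 6 5) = [2, 10, 1, 3, 4, 0, 5, 7, 8, 9, 11, 6]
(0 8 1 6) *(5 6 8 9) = [9, 8, 2, 3, 4, 6, 0, 7, 1, 5] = (0 9 5 6)(1 8)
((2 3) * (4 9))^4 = ((2 3)(4 9))^4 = (9)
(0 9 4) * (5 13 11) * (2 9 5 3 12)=(0 5 13 11 3 12 2 9 4)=[5, 1, 9, 12, 0, 13, 6, 7, 8, 4, 10, 3, 2, 11]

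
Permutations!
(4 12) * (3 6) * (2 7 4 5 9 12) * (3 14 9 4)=(2 7 3 6 14 9 12 5 4)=[0, 1, 7, 6, 2, 4, 14, 3, 8, 12, 10, 11, 5, 13, 9]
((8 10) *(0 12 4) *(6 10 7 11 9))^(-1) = ((0 12 4)(6 10 8 7 11 9))^(-1) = (0 4 12)(6 9 11 7 8 10)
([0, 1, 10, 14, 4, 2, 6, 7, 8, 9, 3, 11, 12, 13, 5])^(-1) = (2 5 14 3 10)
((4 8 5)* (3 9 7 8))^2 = ((3 9 7 8 5 4))^2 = (3 7 5)(4 9 8)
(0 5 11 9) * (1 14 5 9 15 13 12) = [9, 14, 2, 3, 4, 11, 6, 7, 8, 0, 10, 15, 1, 12, 5, 13] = (0 9)(1 14 5 11 15 13 12)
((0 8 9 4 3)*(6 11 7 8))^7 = ((0 6 11 7 8 9 4 3))^7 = (0 3 4 9 8 7 11 6)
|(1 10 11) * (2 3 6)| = 3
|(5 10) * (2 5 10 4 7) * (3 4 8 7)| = |(10)(2 5 8 7)(3 4)| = 4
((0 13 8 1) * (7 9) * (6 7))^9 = ((0 13 8 1)(6 7 9))^9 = (0 13 8 1)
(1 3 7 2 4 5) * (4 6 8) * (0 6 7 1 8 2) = (0 6 2 7)(1 3)(4 5 8) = [6, 3, 7, 1, 5, 8, 2, 0, 4]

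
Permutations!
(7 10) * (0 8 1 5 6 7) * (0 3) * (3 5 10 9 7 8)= (0 3)(1 10 5 6 8)(7 9)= [3, 10, 2, 0, 4, 6, 8, 9, 1, 7, 5]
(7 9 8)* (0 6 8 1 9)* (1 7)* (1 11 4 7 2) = (0 6 8 11 4 7)(1 9 2) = [6, 9, 1, 3, 7, 5, 8, 0, 11, 2, 10, 4]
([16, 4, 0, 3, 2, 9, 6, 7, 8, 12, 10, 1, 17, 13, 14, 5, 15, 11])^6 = (0 17 16 11 15 1 5 4 9 2 12)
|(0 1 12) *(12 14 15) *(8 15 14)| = 5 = |(0 1 8 15 12)|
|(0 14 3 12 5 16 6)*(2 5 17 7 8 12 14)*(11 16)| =|(0 2 5 11 16 6)(3 14)(7 8 12 17)| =12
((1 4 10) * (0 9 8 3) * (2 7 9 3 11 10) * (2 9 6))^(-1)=((0 3)(1 4 9 8 11 10)(2 7 6))^(-1)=(0 3)(1 10 11 8 9 4)(2 6 7)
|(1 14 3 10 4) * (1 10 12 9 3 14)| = |(14)(3 12 9)(4 10)| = 6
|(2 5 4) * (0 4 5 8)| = 4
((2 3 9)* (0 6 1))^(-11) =(0 6 1)(2 3 9)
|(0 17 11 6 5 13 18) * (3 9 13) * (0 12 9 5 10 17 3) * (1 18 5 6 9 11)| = 12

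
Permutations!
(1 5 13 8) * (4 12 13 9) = (1 5 9 4 12 13 8) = [0, 5, 2, 3, 12, 9, 6, 7, 1, 4, 10, 11, 13, 8]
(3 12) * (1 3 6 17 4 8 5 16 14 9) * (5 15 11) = (1 3 12 6 17 4 8 15 11 5 16 14 9) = [0, 3, 2, 12, 8, 16, 17, 7, 15, 1, 10, 5, 6, 13, 9, 11, 14, 4]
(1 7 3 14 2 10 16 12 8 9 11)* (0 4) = (0 4)(1 7 3 14 2 10 16 12 8 9 11) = [4, 7, 10, 14, 0, 5, 6, 3, 9, 11, 16, 1, 8, 13, 2, 15, 12]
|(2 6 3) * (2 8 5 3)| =|(2 6)(3 8 5)| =6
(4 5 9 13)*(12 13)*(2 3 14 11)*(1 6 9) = (1 6 9 12 13 4 5)(2 3 14 11) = [0, 6, 3, 14, 5, 1, 9, 7, 8, 12, 10, 2, 13, 4, 11]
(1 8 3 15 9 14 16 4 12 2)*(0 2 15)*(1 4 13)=(0 2 4 12 15 9 14 16 13 1 8 3)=[2, 8, 4, 0, 12, 5, 6, 7, 3, 14, 10, 11, 15, 1, 16, 9, 13]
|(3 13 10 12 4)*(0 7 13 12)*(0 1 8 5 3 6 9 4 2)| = 30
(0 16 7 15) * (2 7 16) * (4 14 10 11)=(16)(0 2 7 15)(4 14 10 11)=[2, 1, 7, 3, 14, 5, 6, 15, 8, 9, 11, 4, 12, 13, 10, 0, 16]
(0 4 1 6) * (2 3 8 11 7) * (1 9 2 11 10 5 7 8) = [4, 6, 3, 1, 9, 7, 0, 11, 10, 2, 5, 8] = (0 4 9 2 3 1 6)(5 7 11 8 10)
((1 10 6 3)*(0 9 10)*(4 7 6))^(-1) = (0 1 3 6 7 4 10 9)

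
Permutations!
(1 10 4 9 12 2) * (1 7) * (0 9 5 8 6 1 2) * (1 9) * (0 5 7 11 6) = [1, 10, 11, 3, 7, 8, 9, 2, 0, 12, 4, 6, 5] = (0 1 10 4 7 2 11 6 9 12 5 8)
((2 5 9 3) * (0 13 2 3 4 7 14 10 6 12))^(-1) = (0 12 6 10 14 7 4 9 5 2 13)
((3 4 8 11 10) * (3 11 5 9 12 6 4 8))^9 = (3 5 12 4 8 9 6)(10 11)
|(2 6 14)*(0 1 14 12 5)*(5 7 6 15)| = |(0 1 14 2 15 5)(6 12 7)| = 6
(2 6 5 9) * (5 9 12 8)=[0, 1, 6, 3, 4, 12, 9, 7, 5, 2, 10, 11, 8]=(2 6 9)(5 12 8)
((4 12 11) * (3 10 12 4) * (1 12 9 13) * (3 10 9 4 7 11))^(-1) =(1 13 9 3 12)(4 10 11 7)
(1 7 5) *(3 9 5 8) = (1 7 8 3 9 5) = [0, 7, 2, 9, 4, 1, 6, 8, 3, 5]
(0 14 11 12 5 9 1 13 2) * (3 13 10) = (0 14 11 12 5 9 1 10 3 13 2) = [14, 10, 0, 13, 4, 9, 6, 7, 8, 1, 3, 12, 5, 2, 11]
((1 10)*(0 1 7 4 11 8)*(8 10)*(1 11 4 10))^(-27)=(0 11 1 8)(7 10)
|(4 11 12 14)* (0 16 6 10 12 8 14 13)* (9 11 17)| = 6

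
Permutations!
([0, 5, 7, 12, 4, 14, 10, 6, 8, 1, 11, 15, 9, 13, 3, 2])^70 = [0, 12, 11, 5, 4, 9, 2, 15, 8, 3, 7, 6, 14, 13, 1, 10]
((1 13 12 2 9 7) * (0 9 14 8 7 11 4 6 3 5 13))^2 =(0 11 6 5 12 14 7)(1 9 4 3 13 2 8)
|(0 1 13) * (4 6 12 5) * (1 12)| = |(0 12 5 4 6 1 13)| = 7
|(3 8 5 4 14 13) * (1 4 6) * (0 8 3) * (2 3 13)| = 10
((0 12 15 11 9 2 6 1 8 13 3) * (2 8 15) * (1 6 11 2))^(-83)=(0 8 2 12 13 11 1 3 9 15)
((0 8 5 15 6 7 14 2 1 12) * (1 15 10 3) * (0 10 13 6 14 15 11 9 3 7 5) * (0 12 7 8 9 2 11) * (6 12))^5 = ((0 9 3 1 7 15 14 11 2)(5 13 12 10 8 6))^5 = (0 15 9 14 3 11 1 2 7)(5 6 8 10 12 13)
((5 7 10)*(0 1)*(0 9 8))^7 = (0 8 9 1)(5 7 10)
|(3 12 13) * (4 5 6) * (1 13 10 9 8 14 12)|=15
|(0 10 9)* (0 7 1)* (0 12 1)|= 4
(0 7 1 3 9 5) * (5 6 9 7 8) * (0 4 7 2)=(0 8 5 4 7 1 3 2)(6 9)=[8, 3, 0, 2, 7, 4, 9, 1, 5, 6]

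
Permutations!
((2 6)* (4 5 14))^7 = ((2 6)(4 5 14))^7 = (2 6)(4 5 14)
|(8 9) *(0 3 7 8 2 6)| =|(0 3 7 8 9 2 6)| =7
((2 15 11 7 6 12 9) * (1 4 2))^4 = (1 11 9 15 12 2 6 4 7)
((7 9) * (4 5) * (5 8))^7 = (4 8 5)(7 9)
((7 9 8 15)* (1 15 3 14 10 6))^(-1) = ((1 15 7 9 8 3 14 10 6))^(-1) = (1 6 10 14 3 8 9 7 15)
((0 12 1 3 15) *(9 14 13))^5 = (15)(9 13 14)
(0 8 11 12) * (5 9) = (0 8 11 12)(5 9) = [8, 1, 2, 3, 4, 9, 6, 7, 11, 5, 10, 12, 0]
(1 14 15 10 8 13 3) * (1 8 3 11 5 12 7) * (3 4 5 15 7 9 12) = (1 14 7)(3 8 13 11 15 10 4 5)(9 12) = [0, 14, 2, 8, 5, 3, 6, 1, 13, 12, 4, 15, 9, 11, 7, 10]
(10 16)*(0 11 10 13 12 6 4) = (0 11 10 16 13 12 6 4) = [11, 1, 2, 3, 0, 5, 4, 7, 8, 9, 16, 10, 6, 12, 14, 15, 13]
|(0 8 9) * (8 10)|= 4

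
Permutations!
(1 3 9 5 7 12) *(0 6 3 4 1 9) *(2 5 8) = [6, 4, 5, 0, 1, 7, 3, 12, 2, 8, 10, 11, 9] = (0 6 3)(1 4)(2 5 7 12 9 8)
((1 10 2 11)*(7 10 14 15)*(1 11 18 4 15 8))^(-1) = ((1 14 8)(2 18 4 15 7 10))^(-1) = (1 8 14)(2 10 7 15 4 18)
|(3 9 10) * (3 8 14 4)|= |(3 9 10 8 14 4)|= 6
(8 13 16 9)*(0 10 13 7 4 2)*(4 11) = (0 10 13 16 9 8 7 11 4 2) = [10, 1, 0, 3, 2, 5, 6, 11, 7, 8, 13, 4, 12, 16, 14, 15, 9]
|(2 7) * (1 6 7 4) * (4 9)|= 6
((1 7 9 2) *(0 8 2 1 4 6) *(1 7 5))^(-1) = ((0 8 2 4 6)(1 5)(7 9))^(-1) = (0 6 4 2 8)(1 5)(7 9)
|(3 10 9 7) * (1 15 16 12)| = |(1 15 16 12)(3 10 9 7)| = 4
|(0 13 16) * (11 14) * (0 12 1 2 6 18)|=8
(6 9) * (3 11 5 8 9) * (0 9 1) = (0 9 6 3 11 5 8 1) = [9, 0, 2, 11, 4, 8, 3, 7, 1, 6, 10, 5]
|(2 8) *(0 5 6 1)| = 4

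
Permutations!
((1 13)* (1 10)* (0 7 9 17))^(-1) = (0 17 9 7)(1 10 13)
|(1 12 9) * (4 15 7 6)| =12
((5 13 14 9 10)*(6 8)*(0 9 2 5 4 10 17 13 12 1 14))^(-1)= ((0 9 17 13)(1 14 2 5 12)(4 10)(6 8))^(-1)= (0 13 17 9)(1 12 5 2 14)(4 10)(6 8)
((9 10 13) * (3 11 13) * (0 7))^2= ((0 7)(3 11 13 9 10))^2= (3 13 10 11 9)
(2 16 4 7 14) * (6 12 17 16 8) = (2 8 6 12 17 16 4 7 14) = [0, 1, 8, 3, 7, 5, 12, 14, 6, 9, 10, 11, 17, 13, 2, 15, 4, 16]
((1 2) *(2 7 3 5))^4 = ((1 7 3 5 2))^4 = (1 2 5 3 7)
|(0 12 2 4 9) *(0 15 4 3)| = |(0 12 2 3)(4 9 15)| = 12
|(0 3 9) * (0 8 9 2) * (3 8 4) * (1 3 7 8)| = 4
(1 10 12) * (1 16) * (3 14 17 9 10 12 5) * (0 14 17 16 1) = (0 14 16)(1 12)(3 17 9 10 5) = [14, 12, 2, 17, 4, 3, 6, 7, 8, 10, 5, 11, 1, 13, 16, 15, 0, 9]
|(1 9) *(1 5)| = 3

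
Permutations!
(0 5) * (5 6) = [6, 1, 2, 3, 4, 0, 5] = (0 6 5)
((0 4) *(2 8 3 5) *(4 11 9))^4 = ((0 11 9 4)(2 8 3 5))^4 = (11)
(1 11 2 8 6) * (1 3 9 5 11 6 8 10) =(1 6 3 9 5 11 2 10) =[0, 6, 10, 9, 4, 11, 3, 7, 8, 5, 1, 2]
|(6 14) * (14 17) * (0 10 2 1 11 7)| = |(0 10 2 1 11 7)(6 17 14)| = 6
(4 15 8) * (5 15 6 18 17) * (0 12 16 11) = (0 12 16 11)(4 6 18 17 5 15 8) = [12, 1, 2, 3, 6, 15, 18, 7, 4, 9, 10, 0, 16, 13, 14, 8, 11, 5, 17]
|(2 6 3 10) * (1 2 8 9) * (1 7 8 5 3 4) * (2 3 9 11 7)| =24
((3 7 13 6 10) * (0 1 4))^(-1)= (0 4 1)(3 10 6 13 7)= ((0 1 4)(3 7 13 6 10))^(-1)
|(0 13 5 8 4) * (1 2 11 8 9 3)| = |(0 13 5 9 3 1 2 11 8 4)| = 10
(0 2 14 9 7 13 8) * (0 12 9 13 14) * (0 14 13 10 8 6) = (0 2 14 10 8 12 9 7 13 6) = [2, 1, 14, 3, 4, 5, 0, 13, 12, 7, 8, 11, 9, 6, 10]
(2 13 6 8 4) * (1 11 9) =(1 11 9)(2 13 6 8 4) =[0, 11, 13, 3, 2, 5, 8, 7, 4, 1, 10, 9, 12, 6]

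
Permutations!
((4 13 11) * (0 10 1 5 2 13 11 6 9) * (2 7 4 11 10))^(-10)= (13)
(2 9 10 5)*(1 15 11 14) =(1 15 11 14)(2 9 10 5) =[0, 15, 9, 3, 4, 2, 6, 7, 8, 10, 5, 14, 12, 13, 1, 11]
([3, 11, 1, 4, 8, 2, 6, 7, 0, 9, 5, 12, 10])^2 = (0 4)(1 12 5)(2 11 10)(3 8)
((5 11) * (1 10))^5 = ((1 10)(5 11))^5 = (1 10)(5 11)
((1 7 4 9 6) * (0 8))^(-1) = (0 8)(1 6 9 4 7)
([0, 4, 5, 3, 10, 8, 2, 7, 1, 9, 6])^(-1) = (1 8 5 2 6 10 4)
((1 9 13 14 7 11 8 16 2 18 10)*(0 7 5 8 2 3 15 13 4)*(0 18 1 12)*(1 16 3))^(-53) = (0 11 16 9 18 12 7 2 1 4 10)(3 15 13 14 5 8)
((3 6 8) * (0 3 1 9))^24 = ((0 3 6 8 1 9))^24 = (9)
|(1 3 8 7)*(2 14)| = 4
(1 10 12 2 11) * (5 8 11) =(1 10 12 2 5 8 11) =[0, 10, 5, 3, 4, 8, 6, 7, 11, 9, 12, 1, 2]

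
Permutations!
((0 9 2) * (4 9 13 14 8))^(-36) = ((0 13 14 8 4 9 2))^(-36) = (0 2 9 4 8 14 13)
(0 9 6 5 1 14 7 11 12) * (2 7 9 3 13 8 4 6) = (0 3 13 8 4 6 5 1 14 9 2 7 11 12) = [3, 14, 7, 13, 6, 1, 5, 11, 4, 2, 10, 12, 0, 8, 9]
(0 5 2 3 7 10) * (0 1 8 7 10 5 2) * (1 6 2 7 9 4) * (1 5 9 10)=(0 7 9 4 5)(1 8 10 6 2 3)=[7, 8, 3, 1, 5, 0, 2, 9, 10, 4, 6]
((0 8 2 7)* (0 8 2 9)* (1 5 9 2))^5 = ((0 1 5 9)(2 7 8))^5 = (0 1 5 9)(2 8 7)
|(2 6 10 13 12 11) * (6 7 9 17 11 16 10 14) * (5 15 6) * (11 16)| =36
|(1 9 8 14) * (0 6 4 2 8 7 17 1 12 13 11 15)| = |(0 6 4 2 8 14 12 13 11 15)(1 9 7 17)| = 20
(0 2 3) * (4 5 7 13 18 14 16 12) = [2, 1, 3, 0, 5, 7, 6, 13, 8, 9, 10, 11, 4, 18, 16, 15, 12, 17, 14] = (0 2 3)(4 5 7 13 18 14 16 12)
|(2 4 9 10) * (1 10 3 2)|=|(1 10)(2 4 9 3)|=4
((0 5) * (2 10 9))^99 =(10)(0 5)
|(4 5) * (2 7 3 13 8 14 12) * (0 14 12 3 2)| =6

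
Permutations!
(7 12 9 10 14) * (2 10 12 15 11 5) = (2 10 14 7 15 11 5)(9 12) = [0, 1, 10, 3, 4, 2, 6, 15, 8, 12, 14, 5, 9, 13, 7, 11]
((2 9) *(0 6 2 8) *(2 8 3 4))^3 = (2 4 3 9)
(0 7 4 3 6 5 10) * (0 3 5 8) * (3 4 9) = (0 7 9 3 6 8)(4 5 10) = [7, 1, 2, 6, 5, 10, 8, 9, 0, 3, 4]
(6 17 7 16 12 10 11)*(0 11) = (0 11 6 17 7 16 12 10) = [11, 1, 2, 3, 4, 5, 17, 16, 8, 9, 0, 6, 10, 13, 14, 15, 12, 7]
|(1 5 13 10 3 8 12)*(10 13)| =|(13)(1 5 10 3 8 12)| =6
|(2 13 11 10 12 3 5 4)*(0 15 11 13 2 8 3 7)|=|(0 15 11 10 12 7)(3 5 4 8)|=12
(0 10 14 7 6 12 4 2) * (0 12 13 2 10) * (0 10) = [10, 1, 12, 3, 0, 5, 13, 6, 8, 9, 14, 11, 4, 2, 7] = (0 10 14 7 6 13 2 12 4)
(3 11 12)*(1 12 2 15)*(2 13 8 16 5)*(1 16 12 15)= (1 15 16 5 2)(3 11 13 8 12)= [0, 15, 1, 11, 4, 2, 6, 7, 12, 9, 10, 13, 3, 8, 14, 16, 5]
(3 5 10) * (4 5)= [0, 1, 2, 4, 5, 10, 6, 7, 8, 9, 3]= (3 4 5 10)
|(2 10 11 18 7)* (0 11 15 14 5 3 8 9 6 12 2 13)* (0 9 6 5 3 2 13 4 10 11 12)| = |(0 12 13 9 5 2 11 18 7 4 10 15 14 3 8 6)| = 16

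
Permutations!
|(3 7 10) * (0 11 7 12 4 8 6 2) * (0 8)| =|(0 11 7 10 3 12 4)(2 8 6)| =21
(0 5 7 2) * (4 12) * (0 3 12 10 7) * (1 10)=(0 5)(1 10 7 2 3 12 4)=[5, 10, 3, 12, 1, 0, 6, 2, 8, 9, 7, 11, 4]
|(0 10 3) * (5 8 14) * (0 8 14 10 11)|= 6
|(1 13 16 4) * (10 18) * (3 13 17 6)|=14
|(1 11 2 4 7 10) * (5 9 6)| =6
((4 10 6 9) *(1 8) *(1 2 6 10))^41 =(10)(1 4 9 6 2 8)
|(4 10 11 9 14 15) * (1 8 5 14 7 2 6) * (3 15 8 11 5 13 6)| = 14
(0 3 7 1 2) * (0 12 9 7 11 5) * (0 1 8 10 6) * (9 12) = [3, 2, 9, 11, 4, 1, 0, 8, 10, 7, 6, 5, 12] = (12)(0 3 11 5 1 2 9 7 8 10 6)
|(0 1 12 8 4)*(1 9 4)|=|(0 9 4)(1 12 8)|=3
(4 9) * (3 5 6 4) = [0, 1, 2, 5, 9, 6, 4, 7, 8, 3] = (3 5 6 4 9)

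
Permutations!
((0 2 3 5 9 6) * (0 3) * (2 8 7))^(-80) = (9)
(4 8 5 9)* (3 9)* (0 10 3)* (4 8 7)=(0 10 3 9 8 5)(4 7)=[10, 1, 2, 9, 7, 0, 6, 4, 5, 8, 3]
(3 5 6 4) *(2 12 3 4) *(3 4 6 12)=(2 3 5 12 4 6)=[0, 1, 3, 5, 6, 12, 2, 7, 8, 9, 10, 11, 4]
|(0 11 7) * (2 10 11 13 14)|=7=|(0 13 14 2 10 11 7)|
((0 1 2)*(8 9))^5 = ((0 1 2)(8 9))^5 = (0 2 1)(8 9)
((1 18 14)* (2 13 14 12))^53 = (1 14 13 2 12 18)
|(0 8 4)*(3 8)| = |(0 3 8 4)| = 4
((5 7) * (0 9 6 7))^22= (0 6 5 9 7)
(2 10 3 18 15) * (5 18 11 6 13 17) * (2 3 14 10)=(3 11 6 13 17 5 18 15)(10 14)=[0, 1, 2, 11, 4, 18, 13, 7, 8, 9, 14, 6, 12, 17, 10, 3, 16, 5, 15]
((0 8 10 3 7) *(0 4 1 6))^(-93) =(0 3 1 8 7 6 10 4)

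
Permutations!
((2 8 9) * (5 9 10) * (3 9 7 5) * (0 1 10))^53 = (0 9 1 2 10 8 3)(5 7)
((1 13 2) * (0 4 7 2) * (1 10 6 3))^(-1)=((0 4 7 2 10 6 3 1 13))^(-1)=(0 13 1 3 6 10 2 7 4)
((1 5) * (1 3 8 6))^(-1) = (1 6 8 3 5)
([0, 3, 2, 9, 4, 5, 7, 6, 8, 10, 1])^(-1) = [0, 10, 2, 1, 4, 5, 7, 6, 8, 3, 9]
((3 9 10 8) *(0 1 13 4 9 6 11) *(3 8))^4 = ((0 1 13 4 9 10 3 6 11))^4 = (0 9 11 4 6 13 3 1 10)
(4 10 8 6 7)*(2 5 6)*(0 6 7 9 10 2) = (0 6 9 10 8)(2 5 7 4) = [6, 1, 5, 3, 2, 7, 9, 4, 0, 10, 8]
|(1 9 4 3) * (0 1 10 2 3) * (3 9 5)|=8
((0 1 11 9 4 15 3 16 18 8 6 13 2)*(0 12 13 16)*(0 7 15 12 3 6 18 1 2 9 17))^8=((0 2 3 7 15 6 16 1 11 17)(4 12 13 9)(8 18))^8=(18)(0 11 16 15 3)(1 6 7 2 17)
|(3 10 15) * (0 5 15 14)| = |(0 5 15 3 10 14)| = 6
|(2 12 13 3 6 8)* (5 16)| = |(2 12 13 3 6 8)(5 16)| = 6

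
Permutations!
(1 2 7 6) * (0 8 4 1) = (0 8 4 1 2 7 6) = [8, 2, 7, 3, 1, 5, 0, 6, 4]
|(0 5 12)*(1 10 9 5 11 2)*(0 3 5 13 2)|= 30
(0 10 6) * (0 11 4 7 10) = (4 7 10 6 11) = [0, 1, 2, 3, 7, 5, 11, 10, 8, 9, 6, 4]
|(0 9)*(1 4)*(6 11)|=2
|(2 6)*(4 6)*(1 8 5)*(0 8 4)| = |(0 8 5 1 4 6 2)| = 7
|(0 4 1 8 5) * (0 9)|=6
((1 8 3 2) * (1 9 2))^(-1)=((1 8 3)(2 9))^(-1)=(1 3 8)(2 9)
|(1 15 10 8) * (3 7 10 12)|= 7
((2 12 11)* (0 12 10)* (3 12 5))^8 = (0 5 3 12 11 2 10)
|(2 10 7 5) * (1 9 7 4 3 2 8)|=|(1 9 7 5 8)(2 10 4 3)|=20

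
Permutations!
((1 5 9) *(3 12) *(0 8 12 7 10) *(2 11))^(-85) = (0 10 7 3 12 8)(1 9 5)(2 11)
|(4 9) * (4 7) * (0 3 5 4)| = |(0 3 5 4 9 7)| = 6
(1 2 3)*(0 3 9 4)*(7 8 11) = (0 3 1 2 9 4)(7 8 11) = [3, 2, 9, 1, 0, 5, 6, 8, 11, 4, 10, 7]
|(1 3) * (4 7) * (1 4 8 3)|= |(3 4 7 8)|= 4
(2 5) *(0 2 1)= (0 2 5 1)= [2, 0, 5, 3, 4, 1]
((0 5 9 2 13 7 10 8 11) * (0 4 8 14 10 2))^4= ((0 5 9)(2 13 7)(4 8 11)(10 14))^4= (14)(0 5 9)(2 13 7)(4 8 11)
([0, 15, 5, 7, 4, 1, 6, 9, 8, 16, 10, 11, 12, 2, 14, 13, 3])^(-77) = (1 2 15 5 13)(3 16 9 7)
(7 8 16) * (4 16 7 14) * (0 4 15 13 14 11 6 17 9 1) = (0 4 16 11 6 17 9 1)(7 8)(13 14 15) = [4, 0, 2, 3, 16, 5, 17, 8, 7, 1, 10, 6, 12, 14, 15, 13, 11, 9]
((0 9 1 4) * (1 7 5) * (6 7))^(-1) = ((0 9 6 7 5 1 4))^(-1) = (0 4 1 5 7 6 9)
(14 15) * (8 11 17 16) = [0, 1, 2, 3, 4, 5, 6, 7, 11, 9, 10, 17, 12, 13, 15, 14, 8, 16] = (8 11 17 16)(14 15)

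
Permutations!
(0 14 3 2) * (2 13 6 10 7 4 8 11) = (0 14 3 13 6 10 7 4 8 11 2) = [14, 1, 0, 13, 8, 5, 10, 4, 11, 9, 7, 2, 12, 6, 3]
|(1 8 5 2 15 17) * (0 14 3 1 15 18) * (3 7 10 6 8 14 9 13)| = 26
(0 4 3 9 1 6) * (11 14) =(0 4 3 9 1 6)(11 14) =[4, 6, 2, 9, 3, 5, 0, 7, 8, 1, 10, 14, 12, 13, 11]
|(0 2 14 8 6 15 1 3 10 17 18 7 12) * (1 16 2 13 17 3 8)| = |(0 13 17 18 7 12)(1 8 6 15 16 2 14)(3 10)| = 42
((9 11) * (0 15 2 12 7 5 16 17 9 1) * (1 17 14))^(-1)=(0 1 14 16 5 7 12 2 15)(9 17 11)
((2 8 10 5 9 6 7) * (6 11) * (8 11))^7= (2 7 6 11)(5 10 8 9)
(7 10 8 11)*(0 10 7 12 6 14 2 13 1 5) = (0 10 8 11 12 6 14 2 13 1 5) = [10, 5, 13, 3, 4, 0, 14, 7, 11, 9, 8, 12, 6, 1, 2]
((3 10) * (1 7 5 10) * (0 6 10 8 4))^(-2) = (0 8 7 3 6 4 5 1 10)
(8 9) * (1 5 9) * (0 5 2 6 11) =(0 5 9 8 1 2 6 11) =[5, 2, 6, 3, 4, 9, 11, 7, 1, 8, 10, 0]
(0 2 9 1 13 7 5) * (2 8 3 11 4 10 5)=[8, 13, 9, 11, 10, 0, 6, 2, 3, 1, 5, 4, 12, 7]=(0 8 3 11 4 10 5)(1 13 7 2 9)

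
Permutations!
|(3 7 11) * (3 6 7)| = 3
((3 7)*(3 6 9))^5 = (3 7 6 9)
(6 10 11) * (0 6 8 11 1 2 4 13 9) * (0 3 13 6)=[0, 2, 4, 13, 6, 5, 10, 7, 11, 3, 1, 8, 12, 9]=(1 2 4 6 10)(3 13 9)(8 11)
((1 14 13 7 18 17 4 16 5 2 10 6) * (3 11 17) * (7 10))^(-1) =(1 6 10 13 14)(2 5 16 4 17 11 3 18 7)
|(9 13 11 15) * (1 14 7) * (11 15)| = 3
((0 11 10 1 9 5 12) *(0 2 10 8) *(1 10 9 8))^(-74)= (0 1)(2 5)(8 11)(9 12)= ((0 11 1 8)(2 9 5 12))^(-74)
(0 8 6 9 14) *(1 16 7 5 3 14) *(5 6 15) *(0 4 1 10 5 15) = [8, 16, 2, 14, 1, 3, 9, 6, 0, 10, 5, 11, 12, 13, 4, 15, 7] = (0 8)(1 16 7 6 9 10 5 3 14 4)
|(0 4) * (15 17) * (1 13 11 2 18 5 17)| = 8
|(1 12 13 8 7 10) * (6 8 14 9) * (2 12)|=|(1 2 12 13 14 9 6 8 7 10)|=10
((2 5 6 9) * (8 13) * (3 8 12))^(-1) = (2 9 6 5)(3 12 13 8)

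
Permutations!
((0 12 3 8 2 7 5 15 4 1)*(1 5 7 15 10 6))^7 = ((0 12 3 8 2 15 4 5 10 6 1))^7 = (0 5 8 1 4 3 6 15 12 10 2)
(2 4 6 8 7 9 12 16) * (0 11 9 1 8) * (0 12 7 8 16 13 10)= [11, 16, 4, 3, 6, 5, 12, 1, 8, 7, 0, 9, 13, 10, 14, 15, 2]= (0 11 9 7 1 16 2 4 6 12 13 10)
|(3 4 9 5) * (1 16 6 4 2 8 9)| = |(1 16 6 4)(2 8 9 5 3)| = 20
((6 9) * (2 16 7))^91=((2 16 7)(6 9))^91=(2 16 7)(6 9)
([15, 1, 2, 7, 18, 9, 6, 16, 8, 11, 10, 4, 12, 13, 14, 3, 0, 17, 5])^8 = [7, 1, 2, 0, 9, 4, 6, 15, 8, 18, 10, 5, 12, 13, 14, 16, 3, 17, 11]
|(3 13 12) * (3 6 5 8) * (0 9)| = |(0 9)(3 13 12 6 5 8)| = 6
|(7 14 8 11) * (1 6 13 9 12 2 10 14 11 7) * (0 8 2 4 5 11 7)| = |(0 8)(1 6 13 9 12 4 5 11)(2 10 14)| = 24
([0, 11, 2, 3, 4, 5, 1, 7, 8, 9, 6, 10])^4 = (11)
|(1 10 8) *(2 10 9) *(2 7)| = 6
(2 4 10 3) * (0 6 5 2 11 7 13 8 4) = (0 6 5 2)(3 11 7 13 8 4 10) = [6, 1, 0, 11, 10, 2, 5, 13, 4, 9, 3, 7, 12, 8]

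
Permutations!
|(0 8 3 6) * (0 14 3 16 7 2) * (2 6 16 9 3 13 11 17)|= 12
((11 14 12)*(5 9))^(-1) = (5 9)(11 12 14)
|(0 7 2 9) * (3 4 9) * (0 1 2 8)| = 15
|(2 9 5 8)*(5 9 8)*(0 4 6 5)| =4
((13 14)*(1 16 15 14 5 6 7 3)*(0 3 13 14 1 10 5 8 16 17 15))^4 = ((0 3 10 5 6 7 13 8 16)(1 17 15))^4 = (0 6 16 5 8 10 13 3 7)(1 17 15)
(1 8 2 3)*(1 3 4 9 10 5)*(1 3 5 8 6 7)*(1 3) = [0, 6, 4, 5, 9, 1, 7, 3, 2, 10, 8] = (1 6 7 3 5)(2 4 9 10 8)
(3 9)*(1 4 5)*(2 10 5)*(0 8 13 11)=(0 8 13 11)(1 4 2 10 5)(3 9)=[8, 4, 10, 9, 2, 1, 6, 7, 13, 3, 5, 0, 12, 11]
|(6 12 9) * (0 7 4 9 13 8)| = 8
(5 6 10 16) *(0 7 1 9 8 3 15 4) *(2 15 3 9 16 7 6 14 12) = [6, 16, 15, 3, 0, 14, 10, 1, 9, 8, 7, 11, 2, 13, 12, 4, 5] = (0 6 10 7 1 16 5 14 12 2 15 4)(8 9)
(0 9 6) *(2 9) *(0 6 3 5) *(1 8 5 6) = (0 2 9 3 6 1 8 5) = [2, 8, 9, 6, 4, 0, 1, 7, 5, 3]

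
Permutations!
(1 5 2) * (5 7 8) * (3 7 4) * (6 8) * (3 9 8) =[0, 4, 1, 7, 9, 2, 3, 6, 5, 8] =(1 4 9 8 5 2)(3 7 6)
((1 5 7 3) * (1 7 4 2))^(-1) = ((1 5 4 2)(3 7))^(-1) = (1 2 4 5)(3 7)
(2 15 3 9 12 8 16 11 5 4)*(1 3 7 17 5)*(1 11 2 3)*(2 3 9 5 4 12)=(2 15 7 17 4 9)(3 5 12 8 16)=[0, 1, 15, 5, 9, 12, 6, 17, 16, 2, 10, 11, 8, 13, 14, 7, 3, 4]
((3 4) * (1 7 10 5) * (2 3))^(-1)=((1 7 10 5)(2 3 4))^(-1)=(1 5 10 7)(2 4 3)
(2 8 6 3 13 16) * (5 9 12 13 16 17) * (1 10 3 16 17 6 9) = (1 10 3 17 5)(2 8 9 12 13 6 16) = [0, 10, 8, 17, 4, 1, 16, 7, 9, 12, 3, 11, 13, 6, 14, 15, 2, 5]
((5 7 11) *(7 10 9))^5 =((5 10 9 7 11))^5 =(11)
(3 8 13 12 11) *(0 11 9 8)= (0 11 3)(8 13 12 9)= [11, 1, 2, 0, 4, 5, 6, 7, 13, 8, 10, 3, 9, 12]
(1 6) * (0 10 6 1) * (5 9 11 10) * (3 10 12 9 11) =(0 5 11 12 9 3 10 6) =[5, 1, 2, 10, 4, 11, 0, 7, 8, 3, 6, 12, 9]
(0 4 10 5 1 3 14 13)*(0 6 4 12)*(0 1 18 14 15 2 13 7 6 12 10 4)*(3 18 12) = [10, 18, 13, 15, 4, 12, 0, 6, 8, 9, 5, 11, 1, 3, 7, 2, 16, 17, 14] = (0 10 5 12 1 18 14 7 6)(2 13 3 15)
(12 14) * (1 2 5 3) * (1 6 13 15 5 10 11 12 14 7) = (1 2 10 11 12 7)(3 6 13 15 5) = [0, 2, 10, 6, 4, 3, 13, 1, 8, 9, 11, 12, 7, 15, 14, 5]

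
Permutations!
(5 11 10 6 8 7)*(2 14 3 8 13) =(2 14 3 8 7 5 11 10 6 13) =[0, 1, 14, 8, 4, 11, 13, 5, 7, 9, 6, 10, 12, 2, 3]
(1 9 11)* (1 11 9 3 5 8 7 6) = (11)(1 3 5 8 7 6) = [0, 3, 2, 5, 4, 8, 1, 6, 7, 9, 10, 11]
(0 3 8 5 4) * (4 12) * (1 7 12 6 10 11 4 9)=(0 3 8 5 6 10 11 4)(1 7 12 9)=[3, 7, 2, 8, 0, 6, 10, 12, 5, 1, 11, 4, 9]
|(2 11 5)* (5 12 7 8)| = |(2 11 12 7 8 5)| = 6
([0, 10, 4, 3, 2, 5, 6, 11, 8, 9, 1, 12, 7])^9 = (12)(1 10)(2 4)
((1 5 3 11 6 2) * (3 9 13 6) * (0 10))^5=(0 10)(1 2 6 13 9 5)(3 11)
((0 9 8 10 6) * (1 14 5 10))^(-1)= (0 6 10 5 14 1 8 9)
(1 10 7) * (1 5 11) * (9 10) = (1 9 10 7 5 11) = [0, 9, 2, 3, 4, 11, 6, 5, 8, 10, 7, 1]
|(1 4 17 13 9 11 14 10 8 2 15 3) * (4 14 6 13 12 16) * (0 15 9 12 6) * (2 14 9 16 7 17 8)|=30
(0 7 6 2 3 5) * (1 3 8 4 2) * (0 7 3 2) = (0 3 5 7 6 1 2 8 4) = [3, 2, 8, 5, 0, 7, 1, 6, 4]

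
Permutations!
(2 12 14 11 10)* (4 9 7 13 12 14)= (2 14 11 10)(4 9 7 13 12)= [0, 1, 14, 3, 9, 5, 6, 13, 8, 7, 2, 10, 4, 12, 11]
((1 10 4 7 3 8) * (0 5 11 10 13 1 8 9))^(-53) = (0 10 3 5 4 9 11 7)(1 13)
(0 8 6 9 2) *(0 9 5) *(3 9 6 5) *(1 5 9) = (0 8 9 2 6 3 1 5) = [8, 5, 6, 1, 4, 0, 3, 7, 9, 2]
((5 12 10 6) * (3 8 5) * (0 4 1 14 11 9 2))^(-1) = (0 2 9 11 14 1 4)(3 6 10 12 5 8)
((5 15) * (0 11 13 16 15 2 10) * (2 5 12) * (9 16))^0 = ((0 11 13 9 16 15 12 2 10))^0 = (16)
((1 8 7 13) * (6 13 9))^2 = (1 7 6)(8 9 13)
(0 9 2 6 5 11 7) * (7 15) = (0 9 2 6 5 11 15 7) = [9, 1, 6, 3, 4, 11, 5, 0, 8, 2, 10, 15, 12, 13, 14, 7]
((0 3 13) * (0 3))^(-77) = (3 13)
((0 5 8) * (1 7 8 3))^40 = (0 7 3)(1 5 8) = ((0 5 3 1 7 8))^40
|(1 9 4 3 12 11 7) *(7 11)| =|(1 9 4 3 12 7)| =6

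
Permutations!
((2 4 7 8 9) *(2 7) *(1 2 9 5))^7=(9)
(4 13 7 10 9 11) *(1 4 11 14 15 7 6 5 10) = (1 4 13 6 5 10 9 14 15 7) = [0, 4, 2, 3, 13, 10, 5, 1, 8, 14, 9, 11, 12, 6, 15, 7]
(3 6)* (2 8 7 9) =(2 8 7 9)(3 6) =[0, 1, 8, 6, 4, 5, 3, 9, 7, 2]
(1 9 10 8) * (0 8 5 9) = (0 8 1)(5 9 10) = [8, 0, 2, 3, 4, 9, 6, 7, 1, 10, 5]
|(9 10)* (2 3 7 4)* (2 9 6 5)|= |(2 3 7 4 9 10 6 5)|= 8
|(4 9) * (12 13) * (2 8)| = |(2 8)(4 9)(12 13)| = 2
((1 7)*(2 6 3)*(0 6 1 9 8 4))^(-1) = (0 4 8 9 7 1 2 3 6)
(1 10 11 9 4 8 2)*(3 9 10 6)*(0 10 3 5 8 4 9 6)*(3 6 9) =(0 10 11 6 5 8 2 1)(3 9) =[10, 0, 1, 9, 4, 8, 5, 7, 2, 3, 11, 6]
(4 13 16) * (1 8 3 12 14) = [0, 8, 2, 12, 13, 5, 6, 7, 3, 9, 10, 11, 14, 16, 1, 15, 4] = (1 8 3 12 14)(4 13 16)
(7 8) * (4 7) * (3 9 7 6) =(3 9 7 8 4 6) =[0, 1, 2, 9, 6, 5, 3, 8, 4, 7]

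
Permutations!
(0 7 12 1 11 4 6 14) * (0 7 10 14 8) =(0 10 14 7 12 1 11 4 6 8) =[10, 11, 2, 3, 6, 5, 8, 12, 0, 9, 14, 4, 1, 13, 7]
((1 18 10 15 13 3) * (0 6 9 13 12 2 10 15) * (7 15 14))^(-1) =(0 10 2 12 15 7 14 18 1 3 13 9 6)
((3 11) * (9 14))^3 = (3 11)(9 14)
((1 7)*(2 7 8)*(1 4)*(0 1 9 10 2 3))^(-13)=((0 1 8 3)(2 7 4 9 10))^(-13)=(0 3 8 1)(2 4 10 7 9)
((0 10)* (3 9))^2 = (10)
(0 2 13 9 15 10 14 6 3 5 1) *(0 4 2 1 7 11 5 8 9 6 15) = (0 1 4 2 13 6 3 8 9)(5 7 11)(10 14 15) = [1, 4, 13, 8, 2, 7, 3, 11, 9, 0, 14, 5, 12, 6, 15, 10]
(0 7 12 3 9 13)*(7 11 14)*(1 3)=[11, 3, 2, 9, 4, 5, 6, 12, 8, 13, 10, 14, 1, 0, 7]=(0 11 14 7 12 1 3 9 13)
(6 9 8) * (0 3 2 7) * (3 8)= [8, 1, 7, 2, 4, 5, 9, 0, 6, 3]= (0 8 6 9 3 2 7)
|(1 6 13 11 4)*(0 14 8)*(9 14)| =|(0 9 14 8)(1 6 13 11 4)| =20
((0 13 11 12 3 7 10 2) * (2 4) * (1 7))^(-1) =(0 2 4 10 7 1 3 12 11 13)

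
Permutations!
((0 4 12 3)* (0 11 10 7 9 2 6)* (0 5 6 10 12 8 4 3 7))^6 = (0 2 7 11)(3 10 9 12)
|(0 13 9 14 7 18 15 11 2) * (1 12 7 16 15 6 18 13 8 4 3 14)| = |(0 8 4 3 14 16 15 11 2)(1 12 7 13 9)(6 18)| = 90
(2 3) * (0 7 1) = (0 7 1)(2 3) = [7, 0, 3, 2, 4, 5, 6, 1]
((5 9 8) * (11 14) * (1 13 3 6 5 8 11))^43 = ((1 13 3 6 5 9 11 14))^43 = (1 6 11 13 5 14 3 9)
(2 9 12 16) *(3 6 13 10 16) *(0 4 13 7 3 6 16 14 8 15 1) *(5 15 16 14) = (0 4 13 10 5 15 1)(2 9 12 6 7 3 14 8 16) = [4, 0, 9, 14, 13, 15, 7, 3, 16, 12, 5, 11, 6, 10, 8, 1, 2]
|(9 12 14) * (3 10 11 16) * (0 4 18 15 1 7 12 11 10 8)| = 13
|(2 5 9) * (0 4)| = 6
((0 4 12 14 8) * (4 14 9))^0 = (14)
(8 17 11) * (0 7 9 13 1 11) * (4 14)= [7, 11, 2, 3, 14, 5, 6, 9, 17, 13, 10, 8, 12, 1, 4, 15, 16, 0]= (0 7 9 13 1 11 8 17)(4 14)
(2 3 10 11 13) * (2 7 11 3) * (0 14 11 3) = [14, 1, 2, 10, 4, 5, 6, 3, 8, 9, 0, 13, 12, 7, 11] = (0 14 11 13 7 3 10)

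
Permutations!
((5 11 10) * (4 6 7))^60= (11)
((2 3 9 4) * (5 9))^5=(9)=((2 3 5 9 4))^5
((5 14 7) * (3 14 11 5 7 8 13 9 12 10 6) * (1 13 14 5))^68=((1 13 9 12 10 6 3 5 11)(8 14))^68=(14)(1 6 13 3 9 5 12 11 10)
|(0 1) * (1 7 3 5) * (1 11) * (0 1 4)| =|(0 7 3 5 11 4)| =6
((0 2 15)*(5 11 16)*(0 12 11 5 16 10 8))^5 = (16)(0 10 12 2 8 11 15)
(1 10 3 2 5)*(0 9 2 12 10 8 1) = (0 9 2 5)(1 8)(3 12 10) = [9, 8, 5, 12, 4, 0, 6, 7, 1, 2, 3, 11, 10]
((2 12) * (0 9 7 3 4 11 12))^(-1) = (0 2 12 11 4 3 7 9) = ((0 9 7 3 4 11 12 2))^(-1)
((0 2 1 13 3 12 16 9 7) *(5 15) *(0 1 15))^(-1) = (0 5 15 2)(1 7 9 16 12 3 13)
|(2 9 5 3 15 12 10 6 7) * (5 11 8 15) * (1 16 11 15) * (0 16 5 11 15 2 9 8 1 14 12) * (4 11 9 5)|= 30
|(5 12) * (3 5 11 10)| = |(3 5 12 11 10)| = 5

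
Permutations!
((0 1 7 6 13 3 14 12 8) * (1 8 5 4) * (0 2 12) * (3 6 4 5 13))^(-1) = (0 14 3 6 13 12 2 8)(1 4 7)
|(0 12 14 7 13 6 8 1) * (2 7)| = |(0 12 14 2 7 13 6 8 1)| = 9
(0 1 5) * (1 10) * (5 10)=[5, 10, 2, 3, 4, 0, 6, 7, 8, 9, 1]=(0 5)(1 10)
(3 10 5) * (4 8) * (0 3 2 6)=(0 3 10 5 2 6)(4 8)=[3, 1, 6, 10, 8, 2, 0, 7, 4, 9, 5]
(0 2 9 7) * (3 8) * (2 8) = [8, 1, 9, 2, 4, 5, 6, 0, 3, 7] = (0 8 3 2 9 7)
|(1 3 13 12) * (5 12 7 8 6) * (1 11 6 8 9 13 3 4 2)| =|(1 4 2)(5 12 11 6)(7 9 13)| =12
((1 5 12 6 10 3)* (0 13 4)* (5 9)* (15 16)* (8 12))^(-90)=((0 13 4)(1 9 5 8 12 6 10 3)(15 16))^(-90)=(16)(1 10 12 5)(3 6 8 9)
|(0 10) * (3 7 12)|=|(0 10)(3 7 12)|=6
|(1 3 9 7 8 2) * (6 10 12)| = |(1 3 9 7 8 2)(6 10 12)| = 6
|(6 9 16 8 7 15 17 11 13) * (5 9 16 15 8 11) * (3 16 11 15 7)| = |(3 16 15 17 5 9 7 8)(6 11 13)| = 24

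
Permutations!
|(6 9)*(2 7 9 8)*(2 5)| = 6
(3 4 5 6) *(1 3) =(1 3 4 5 6) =[0, 3, 2, 4, 5, 6, 1]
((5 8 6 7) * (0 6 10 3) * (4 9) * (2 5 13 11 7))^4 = (0 8 6 10 2 3 5)(7 13 11) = ((0 6 2 5 8 10 3)(4 9)(7 13 11))^4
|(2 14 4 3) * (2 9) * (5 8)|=10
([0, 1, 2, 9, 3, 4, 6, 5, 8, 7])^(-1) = [0, 1, 2, 4, 5, 7, 6, 9, 8, 3]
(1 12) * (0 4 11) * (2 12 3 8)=[4, 3, 12, 8, 11, 5, 6, 7, 2, 9, 10, 0, 1]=(0 4 11)(1 3 8 2 12)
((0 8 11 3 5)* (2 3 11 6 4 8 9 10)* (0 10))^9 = ((11)(0 9)(2 3 5 10)(4 8 6))^9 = (11)(0 9)(2 3 5 10)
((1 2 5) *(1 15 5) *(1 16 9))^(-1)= ((1 2 16 9)(5 15))^(-1)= (1 9 16 2)(5 15)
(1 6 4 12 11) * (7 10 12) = (1 6 4 7 10 12 11) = [0, 6, 2, 3, 7, 5, 4, 10, 8, 9, 12, 1, 11]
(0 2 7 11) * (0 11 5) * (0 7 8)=(11)(0 2 8)(5 7)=[2, 1, 8, 3, 4, 7, 6, 5, 0, 9, 10, 11]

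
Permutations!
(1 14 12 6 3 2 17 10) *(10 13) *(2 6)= (1 14 12 2 17 13 10)(3 6)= [0, 14, 17, 6, 4, 5, 3, 7, 8, 9, 1, 11, 2, 10, 12, 15, 16, 13]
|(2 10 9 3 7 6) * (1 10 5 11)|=9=|(1 10 9 3 7 6 2 5 11)|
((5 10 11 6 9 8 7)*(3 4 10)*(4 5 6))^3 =(11)(3 5)(6 7 8 9)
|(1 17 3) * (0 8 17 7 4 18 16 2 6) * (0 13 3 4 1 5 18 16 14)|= |(0 8 17 4 16 2 6 13 3 5 18 14)(1 7)|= 12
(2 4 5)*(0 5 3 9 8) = (0 5 2 4 3 9 8) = [5, 1, 4, 9, 3, 2, 6, 7, 0, 8]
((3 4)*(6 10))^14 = (10)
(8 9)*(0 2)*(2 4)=(0 4 2)(8 9)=[4, 1, 0, 3, 2, 5, 6, 7, 9, 8]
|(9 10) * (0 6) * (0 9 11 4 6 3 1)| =|(0 3 1)(4 6 9 10 11)| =15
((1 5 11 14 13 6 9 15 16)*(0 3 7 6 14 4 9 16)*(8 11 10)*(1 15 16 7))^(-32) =((0 3 1 5 10 8 11 4 9 16 15)(6 7)(13 14))^(-32) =(0 3 1 5 10 8 11 4 9 16 15)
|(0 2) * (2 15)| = |(0 15 2)| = 3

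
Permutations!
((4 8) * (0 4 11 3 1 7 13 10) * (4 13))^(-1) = (0 10 13)(1 3 11 8 4 7)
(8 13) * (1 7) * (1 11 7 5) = (1 5)(7 11)(8 13) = [0, 5, 2, 3, 4, 1, 6, 11, 13, 9, 10, 7, 12, 8]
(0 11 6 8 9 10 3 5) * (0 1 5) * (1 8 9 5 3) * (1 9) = (0 11 6 1 3)(5 8)(9 10) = [11, 3, 2, 0, 4, 8, 1, 7, 5, 10, 9, 6]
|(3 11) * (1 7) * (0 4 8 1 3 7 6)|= 15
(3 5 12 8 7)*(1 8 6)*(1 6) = [0, 8, 2, 5, 4, 12, 6, 3, 7, 9, 10, 11, 1] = (1 8 7 3 5 12)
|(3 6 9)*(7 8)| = 6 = |(3 6 9)(7 8)|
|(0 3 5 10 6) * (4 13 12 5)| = 8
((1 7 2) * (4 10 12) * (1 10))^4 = ((1 7 2 10 12 4))^4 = (1 12 2)(4 10 7)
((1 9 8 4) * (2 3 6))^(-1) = ((1 9 8 4)(2 3 6))^(-1) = (1 4 8 9)(2 6 3)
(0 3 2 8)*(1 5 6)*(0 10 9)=[3, 5, 8, 2, 4, 6, 1, 7, 10, 0, 9]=(0 3 2 8 10 9)(1 5 6)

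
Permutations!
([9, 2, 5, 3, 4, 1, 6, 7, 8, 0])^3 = [9, 1, 2, 3, 4, 5, 6, 7, 8, 0]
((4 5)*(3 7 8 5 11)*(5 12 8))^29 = ((3 7 5 4 11)(8 12))^29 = (3 11 4 5 7)(8 12)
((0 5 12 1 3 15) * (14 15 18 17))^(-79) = (0 12 3 17 15 5 1 18 14)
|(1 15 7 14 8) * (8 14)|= |(1 15 7 8)|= 4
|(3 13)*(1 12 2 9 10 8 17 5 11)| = 18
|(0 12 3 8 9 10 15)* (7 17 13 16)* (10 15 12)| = |(0 10 12 3 8 9 15)(7 17 13 16)| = 28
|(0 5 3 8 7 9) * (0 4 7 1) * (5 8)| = 6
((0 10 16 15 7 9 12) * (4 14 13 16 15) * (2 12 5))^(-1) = (0 12 2 5 9 7 15 10)(4 16 13 14)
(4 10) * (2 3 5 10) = (2 3 5 10 4) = [0, 1, 3, 5, 2, 10, 6, 7, 8, 9, 4]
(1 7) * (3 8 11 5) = (1 7)(3 8 11 5) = [0, 7, 2, 8, 4, 3, 6, 1, 11, 9, 10, 5]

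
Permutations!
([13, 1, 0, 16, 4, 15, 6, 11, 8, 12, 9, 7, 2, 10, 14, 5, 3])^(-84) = [0, 1, 2, 3, 4, 5, 6, 7, 8, 9, 10, 11, 12, 13, 14, 15, 16]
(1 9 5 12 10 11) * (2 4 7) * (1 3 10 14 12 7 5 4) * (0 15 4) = (0 15 4 5 7 2 1 9)(3 10 11)(12 14) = [15, 9, 1, 10, 5, 7, 6, 2, 8, 0, 11, 3, 14, 13, 12, 4]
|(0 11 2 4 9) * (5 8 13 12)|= |(0 11 2 4 9)(5 8 13 12)|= 20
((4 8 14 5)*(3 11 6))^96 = ((3 11 6)(4 8 14 5))^96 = (14)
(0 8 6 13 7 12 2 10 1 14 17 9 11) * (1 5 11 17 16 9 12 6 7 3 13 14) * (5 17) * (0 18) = [8, 1, 10, 13, 4, 11, 14, 6, 7, 5, 17, 18, 2, 3, 16, 15, 9, 12, 0] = (0 8 7 6 14 16 9 5 11 18)(2 10 17 12)(3 13)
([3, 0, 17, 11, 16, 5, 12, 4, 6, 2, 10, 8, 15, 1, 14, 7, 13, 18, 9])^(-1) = [1, 13, 9, 0, 7, 5, 8, 15, 11, 18, 10, 3, 6, 16, 14, 12, 4, 2, 17]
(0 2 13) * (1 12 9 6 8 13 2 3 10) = (0 3 10 1 12 9 6 8 13) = [3, 12, 2, 10, 4, 5, 8, 7, 13, 6, 1, 11, 9, 0]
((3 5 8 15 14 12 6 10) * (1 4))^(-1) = ((1 4)(3 5 8 15 14 12 6 10))^(-1) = (1 4)(3 10 6 12 14 15 8 5)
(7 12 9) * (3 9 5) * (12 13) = (3 9 7 13 12 5) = [0, 1, 2, 9, 4, 3, 6, 13, 8, 7, 10, 11, 5, 12]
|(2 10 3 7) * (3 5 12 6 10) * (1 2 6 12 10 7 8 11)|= |(12)(1 2 3 8 11)(5 10)(6 7)|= 10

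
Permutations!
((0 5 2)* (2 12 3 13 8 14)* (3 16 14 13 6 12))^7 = ((0 5 3 6 12 16 14 2)(8 13))^7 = (0 2 14 16 12 6 3 5)(8 13)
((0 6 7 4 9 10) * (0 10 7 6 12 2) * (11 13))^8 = (13)(0 2 12)(4 7 9)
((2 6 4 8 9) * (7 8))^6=(9)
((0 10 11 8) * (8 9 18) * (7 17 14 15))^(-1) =((0 10 11 9 18 8)(7 17 14 15))^(-1) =(0 8 18 9 11 10)(7 15 14 17)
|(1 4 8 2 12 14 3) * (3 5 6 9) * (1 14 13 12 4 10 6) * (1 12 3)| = 60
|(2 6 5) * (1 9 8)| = |(1 9 8)(2 6 5)| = 3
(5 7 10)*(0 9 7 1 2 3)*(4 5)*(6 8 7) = (0 9 6 8 7 10 4 5 1 2 3) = [9, 2, 3, 0, 5, 1, 8, 10, 7, 6, 4]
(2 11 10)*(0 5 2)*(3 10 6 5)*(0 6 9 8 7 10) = (0 3)(2 11 9 8 7 10 6 5) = [3, 1, 11, 0, 4, 2, 5, 10, 7, 8, 6, 9]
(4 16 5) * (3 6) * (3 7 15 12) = (3 6 7 15 12)(4 16 5) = [0, 1, 2, 6, 16, 4, 7, 15, 8, 9, 10, 11, 3, 13, 14, 12, 5]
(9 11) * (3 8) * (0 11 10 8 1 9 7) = (0 11 7)(1 9 10 8 3) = [11, 9, 2, 1, 4, 5, 6, 0, 3, 10, 8, 7]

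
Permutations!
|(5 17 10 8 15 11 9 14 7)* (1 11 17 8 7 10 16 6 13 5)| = |(1 11 9 14 10 7)(5 8 15 17 16 6 13)| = 42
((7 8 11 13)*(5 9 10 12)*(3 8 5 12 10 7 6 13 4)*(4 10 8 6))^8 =((3 6 13 4)(5 9 7)(8 11 10))^8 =(13)(5 7 9)(8 10 11)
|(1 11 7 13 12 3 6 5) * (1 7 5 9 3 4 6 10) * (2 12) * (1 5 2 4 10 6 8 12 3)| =|(1 11 2 3 6 9)(4 8 12 10 5 7 13)| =42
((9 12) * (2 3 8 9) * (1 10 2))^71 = (1 10 2 3 8 9 12)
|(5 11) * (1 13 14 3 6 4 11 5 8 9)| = 9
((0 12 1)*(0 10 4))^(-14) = (0 12 1 10 4)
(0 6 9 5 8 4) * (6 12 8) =[12, 1, 2, 3, 0, 6, 9, 7, 4, 5, 10, 11, 8] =(0 12 8 4)(5 6 9)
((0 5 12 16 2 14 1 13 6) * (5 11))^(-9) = ((0 11 5 12 16 2 14 1 13 6))^(-9) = (0 11 5 12 16 2 14 1 13 6)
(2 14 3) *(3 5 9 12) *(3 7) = (2 14 5 9 12 7 3) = [0, 1, 14, 2, 4, 9, 6, 3, 8, 12, 10, 11, 7, 13, 5]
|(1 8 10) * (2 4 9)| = 3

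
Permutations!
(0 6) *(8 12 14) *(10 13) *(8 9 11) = (0 6)(8 12 14 9 11)(10 13) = [6, 1, 2, 3, 4, 5, 0, 7, 12, 11, 13, 8, 14, 10, 9]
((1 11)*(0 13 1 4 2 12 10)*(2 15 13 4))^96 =(0 2 13)(1 4 12)(10 11 15)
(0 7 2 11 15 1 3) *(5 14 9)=(0 7 2 11 15 1 3)(5 14 9)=[7, 3, 11, 0, 4, 14, 6, 2, 8, 5, 10, 15, 12, 13, 9, 1]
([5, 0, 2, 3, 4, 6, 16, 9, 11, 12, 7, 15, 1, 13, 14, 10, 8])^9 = (0 9 15 16)(1 7 11 6)(5 12 10 8)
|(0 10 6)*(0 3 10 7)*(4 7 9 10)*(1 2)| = 14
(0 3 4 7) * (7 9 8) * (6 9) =(0 3 4 6 9 8 7) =[3, 1, 2, 4, 6, 5, 9, 0, 7, 8]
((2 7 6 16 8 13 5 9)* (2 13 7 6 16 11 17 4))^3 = (2 17 6 4 11) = ((2 6 11 17 4)(5 9 13)(7 16 8))^3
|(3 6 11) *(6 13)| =|(3 13 6 11)| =4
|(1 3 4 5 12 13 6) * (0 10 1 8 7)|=11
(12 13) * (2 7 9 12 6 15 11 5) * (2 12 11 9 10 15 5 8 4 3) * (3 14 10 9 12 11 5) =(2 7 9 5 11 8 4 14 10 15 12 13 6 3) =[0, 1, 7, 2, 14, 11, 3, 9, 4, 5, 15, 8, 13, 6, 10, 12]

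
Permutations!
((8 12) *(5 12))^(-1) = ((5 12 8))^(-1) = (5 8 12)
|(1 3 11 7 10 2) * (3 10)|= 3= |(1 10 2)(3 11 7)|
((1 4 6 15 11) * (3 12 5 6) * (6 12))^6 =(15)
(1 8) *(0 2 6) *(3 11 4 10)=(0 2 6)(1 8)(3 11 4 10)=[2, 8, 6, 11, 10, 5, 0, 7, 1, 9, 3, 4]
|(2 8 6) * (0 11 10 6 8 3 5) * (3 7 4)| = |(0 11 10 6 2 7 4 3 5)| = 9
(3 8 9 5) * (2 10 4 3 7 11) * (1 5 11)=[0, 5, 10, 8, 3, 7, 6, 1, 9, 11, 4, 2]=(1 5 7)(2 10 4 3 8 9 11)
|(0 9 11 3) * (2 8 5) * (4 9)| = |(0 4 9 11 3)(2 8 5)| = 15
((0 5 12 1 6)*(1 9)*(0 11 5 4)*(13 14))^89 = (0 4)(1 9 12 5 11 6)(13 14) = ((0 4)(1 6 11 5 12 9)(13 14))^89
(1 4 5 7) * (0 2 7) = (0 2 7 1 4 5) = [2, 4, 7, 3, 5, 0, 6, 1]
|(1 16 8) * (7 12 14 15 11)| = 15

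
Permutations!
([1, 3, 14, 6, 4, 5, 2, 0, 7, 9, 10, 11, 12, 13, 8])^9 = (0 1 3 6 2 14 8 7)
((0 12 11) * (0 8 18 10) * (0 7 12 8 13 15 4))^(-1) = (0 4 15 13 11 12 7 10 18 8)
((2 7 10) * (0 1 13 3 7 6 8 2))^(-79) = (0 10 7 3 13 1)(2 8 6) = ((0 1 13 3 7 10)(2 6 8))^(-79)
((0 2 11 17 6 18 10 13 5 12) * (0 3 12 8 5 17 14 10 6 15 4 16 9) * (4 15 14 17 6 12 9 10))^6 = ((0 2 11 17 14 4 16 10 13 6 18 12 3 9)(5 8))^6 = (0 16 3 14 18 11 13)(2 10 9 4 12 17 6)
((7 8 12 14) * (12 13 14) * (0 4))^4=((0 4)(7 8 13 14))^4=(14)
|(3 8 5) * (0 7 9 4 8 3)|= 6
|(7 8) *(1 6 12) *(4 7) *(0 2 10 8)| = 6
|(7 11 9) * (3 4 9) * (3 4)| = 4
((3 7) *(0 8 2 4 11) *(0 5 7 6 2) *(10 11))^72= ((0 8)(2 4 10 11 5 7 3 6))^72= (11)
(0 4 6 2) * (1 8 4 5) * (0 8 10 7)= (0 5 1 10 7)(2 8 4 6)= [5, 10, 8, 3, 6, 1, 2, 0, 4, 9, 7]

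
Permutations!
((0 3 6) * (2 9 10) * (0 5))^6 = (10)(0 6)(3 5)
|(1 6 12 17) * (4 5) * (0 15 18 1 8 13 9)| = 10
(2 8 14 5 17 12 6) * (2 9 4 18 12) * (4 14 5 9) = [0, 1, 8, 3, 18, 17, 4, 7, 5, 14, 10, 11, 6, 13, 9, 15, 16, 2, 12] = (2 8 5 17)(4 18 12 6)(9 14)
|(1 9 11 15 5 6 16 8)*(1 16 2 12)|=8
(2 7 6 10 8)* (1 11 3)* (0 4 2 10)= (0 4 2 7 6)(1 11 3)(8 10)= [4, 11, 7, 1, 2, 5, 0, 6, 10, 9, 8, 3]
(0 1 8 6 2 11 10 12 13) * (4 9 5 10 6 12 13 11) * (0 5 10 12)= [1, 8, 4, 3, 9, 12, 2, 7, 0, 10, 13, 6, 11, 5]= (0 1 8)(2 4 9 10 13 5 12 11 6)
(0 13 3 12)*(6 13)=(0 6 13 3 12)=[6, 1, 2, 12, 4, 5, 13, 7, 8, 9, 10, 11, 0, 3]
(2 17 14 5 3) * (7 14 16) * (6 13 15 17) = [0, 1, 6, 2, 4, 3, 13, 14, 8, 9, 10, 11, 12, 15, 5, 17, 7, 16] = (2 6 13 15 17 16 7 14 5 3)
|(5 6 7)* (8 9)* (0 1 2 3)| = 12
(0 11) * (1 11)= (0 1 11)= [1, 11, 2, 3, 4, 5, 6, 7, 8, 9, 10, 0]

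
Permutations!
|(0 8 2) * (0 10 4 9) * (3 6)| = |(0 8 2 10 4 9)(3 6)| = 6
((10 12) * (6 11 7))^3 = (10 12)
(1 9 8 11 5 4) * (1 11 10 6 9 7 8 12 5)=(1 7 8 10 6 9 12 5 4 11)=[0, 7, 2, 3, 11, 4, 9, 8, 10, 12, 6, 1, 5]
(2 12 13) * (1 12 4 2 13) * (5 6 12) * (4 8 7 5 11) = [0, 11, 8, 3, 2, 6, 12, 5, 7, 9, 10, 4, 1, 13] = (13)(1 11 4 2 8 7 5 6 12)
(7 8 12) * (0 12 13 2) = [12, 1, 0, 3, 4, 5, 6, 8, 13, 9, 10, 11, 7, 2] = (0 12 7 8 13 2)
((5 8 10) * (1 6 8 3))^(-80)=(1 5 8)(3 10 6)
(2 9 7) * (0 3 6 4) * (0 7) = [3, 1, 9, 6, 7, 5, 4, 2, 8, 0] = (0 3 6 4 7 2 9)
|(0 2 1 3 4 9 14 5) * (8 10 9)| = 10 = |(0 2 1 3 4 8 10 9 14 5)|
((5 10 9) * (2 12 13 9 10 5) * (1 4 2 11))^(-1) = ((1 4 2 12 13 9 11))^(-1) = (1 11 9 13 12 2 4)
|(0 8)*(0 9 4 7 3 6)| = |(0 8 9 4 7 3 6)| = 7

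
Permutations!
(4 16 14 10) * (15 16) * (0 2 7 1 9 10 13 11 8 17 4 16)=(0 2 7 1 9 10 16 14 13 11 8 17 4 15)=[2, 9, 7, 3, 15, 5, 6, 1, 17, 10, 16, 8, 12, 11, 13, 0, 14, 4]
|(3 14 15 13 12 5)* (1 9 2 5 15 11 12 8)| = 11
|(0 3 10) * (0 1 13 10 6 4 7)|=15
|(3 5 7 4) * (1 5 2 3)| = |(1 5 7 4)(2 3)| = 4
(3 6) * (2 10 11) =(2 10 11)(3 6) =[0, 1, 10, 6, 4, 5, 3, 7, 8, 9, 11, 2]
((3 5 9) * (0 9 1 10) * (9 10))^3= (0 10)(1 5 3 9)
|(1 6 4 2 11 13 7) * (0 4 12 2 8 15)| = |(0 4 8 15)(1 6 12 2 11 13 7)| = 28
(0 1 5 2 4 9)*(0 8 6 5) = [1, 0, 4, 3, 9, 2, 5, 7, 6, 8] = (0 1)(2 4 9 8 6 5)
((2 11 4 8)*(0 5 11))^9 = (0 4)(2 11)(5 8)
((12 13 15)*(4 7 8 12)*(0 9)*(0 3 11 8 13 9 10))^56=((0 10)(3 11 8 12 9)(4 7 13 15))^56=(15)(3 11 8 12 9)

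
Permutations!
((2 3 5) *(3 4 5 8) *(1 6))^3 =((1 6)(2 4 5)(3 8))^3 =(1 6)(3 8)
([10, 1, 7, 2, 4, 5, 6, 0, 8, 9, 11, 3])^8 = [11, 1, 0, 7, 4, 5, 6, 10, 8, 9, 3, 2]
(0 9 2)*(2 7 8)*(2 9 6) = (0 6 2)(7 8 9) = [6, 1, 0, 3, 4, 5, 2, 8, 9, 7]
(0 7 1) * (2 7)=[2, 0, 7, 3, 4, 5, 6, 1]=(0 2 7 1)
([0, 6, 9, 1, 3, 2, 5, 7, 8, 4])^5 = (1 4 2 6 3 9 5)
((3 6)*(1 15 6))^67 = ((1 15 6 3))^67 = (1 3 6 15)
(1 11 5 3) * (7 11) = (1 7 11 5 3) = [0, 7, 2, 1, 4, 3, 6, 11, 8, 9, 10, 5]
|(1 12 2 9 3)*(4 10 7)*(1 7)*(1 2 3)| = 8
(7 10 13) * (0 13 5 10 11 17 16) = [13, 1, 2, 3, 4, 10, 6, 11, 8, 9, 5, 17, 12, 7, 14, 15, 0, 16] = (0 13 7 11 17 16)(5 10)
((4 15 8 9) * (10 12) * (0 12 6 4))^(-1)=((0 12 10 6 4 15 8 9))^(-1)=(0 9 8 15 4 6 10 12)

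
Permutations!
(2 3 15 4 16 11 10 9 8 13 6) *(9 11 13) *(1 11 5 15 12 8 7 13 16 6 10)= (16)(1 11)(2 3 12 8 9 7 13 10 5 15 4 6)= [0, 11, 3, 12, 6, 15, 2, 13, 9, 7, 5, 1, 8, 10, 14, 4, 16]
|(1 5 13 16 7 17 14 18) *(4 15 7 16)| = |(1 5 13 4 15 7 17 14 18)| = 9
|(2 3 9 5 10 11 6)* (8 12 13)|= 21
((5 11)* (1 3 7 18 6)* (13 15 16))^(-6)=((1 3 7 18 6)(5 11)(13 15 16))^(-6)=(1 6 18 7 3)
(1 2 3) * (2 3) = [0, 3, 2, 1] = (1 3)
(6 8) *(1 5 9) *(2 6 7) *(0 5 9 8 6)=[5, 9, 0, 3, 4, 8, 6, 2, 7, 1]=(0 5 8 7 2)(1 9)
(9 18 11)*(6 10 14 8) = (6 10 14 8)(9 18 11) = [0, 1, 2, 3, 4, 5, 10, 7, 6, 18, 14, 9, 12, 13, 8, 15, 16, 17, 11]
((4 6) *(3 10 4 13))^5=(13)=((3 10 4 6 13))^5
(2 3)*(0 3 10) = (0 3 2 10) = [3, 1, 10, 2, 4, 5, 6, 7, 8, 9, 0]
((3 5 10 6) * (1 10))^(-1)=((1 10 6 3 5))^(-1)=(1 5 3 6 10)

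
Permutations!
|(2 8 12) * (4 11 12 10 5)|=7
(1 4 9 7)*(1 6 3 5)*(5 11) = (1 4 9 7 6 3 11 5) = [0, 4, 2, 11, 9, 1, 3, 6, 8, 7, 10, 5]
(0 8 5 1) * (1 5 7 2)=(0 8 7 2 1)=[8, 0, 1, 3, 4, 5, 6, 2, 7]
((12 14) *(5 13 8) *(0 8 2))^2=((0 8 5 13 2)(12 14))^2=(14)(0 5 2 8 13)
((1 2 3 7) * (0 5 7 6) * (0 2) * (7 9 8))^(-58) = ((0 5 9 8 7 1)(2 3 6))^(-58) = (0 9 7)(1 5 8)(2 6 3)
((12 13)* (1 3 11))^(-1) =(1 11 3)(12 13)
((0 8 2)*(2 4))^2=(0 4)(2 8)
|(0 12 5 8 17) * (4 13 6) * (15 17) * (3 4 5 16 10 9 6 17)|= 13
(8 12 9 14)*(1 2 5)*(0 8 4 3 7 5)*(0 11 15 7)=[8, 2, 11, 0, 3, 1, 6, 5, 12, 14, 10, 15, 9, 13, 4, 7]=(0 8 12 9 14 4 3)(1 2 11 15 7 5)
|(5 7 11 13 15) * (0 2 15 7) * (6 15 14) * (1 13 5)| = 10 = |(0 2 14 6 15 1 13 7 11 5)|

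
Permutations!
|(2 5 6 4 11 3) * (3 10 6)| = 12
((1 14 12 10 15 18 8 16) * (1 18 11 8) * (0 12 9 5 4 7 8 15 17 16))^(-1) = (0 8 7 4 5 9 14 1 18 16 17 10 12)(11 15)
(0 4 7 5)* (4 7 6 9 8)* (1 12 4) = (0 7 5)(1 12 4 6 9 8) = [7, 12, 2, 3, 6, 0, 9, 5, 1, 8, 10, 11, 4]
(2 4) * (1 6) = (1 6)(2 4) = [0, 6, 4, 3, 2, 5, 1]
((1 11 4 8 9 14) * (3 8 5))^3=((1 11 4 5 3 8 9 14))^3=(1 5 9 11 3 14 4 8)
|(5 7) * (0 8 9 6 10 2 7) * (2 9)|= |(0 8 2 7 5)(6 10 9)|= 15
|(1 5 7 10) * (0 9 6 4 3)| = |(0 9 6 4 3)(1 5 7 10)| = 20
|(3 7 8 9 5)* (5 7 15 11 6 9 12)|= 9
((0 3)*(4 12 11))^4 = ((0 3)(4 12 11))^4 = (4 12 11)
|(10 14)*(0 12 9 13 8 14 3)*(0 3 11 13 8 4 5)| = |(0 12 9 8 14 10 11 13 4 5)| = 10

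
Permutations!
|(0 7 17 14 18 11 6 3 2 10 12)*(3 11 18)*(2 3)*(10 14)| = 10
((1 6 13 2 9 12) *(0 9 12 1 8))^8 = ((0 9 1 6 13 2 12 8))^8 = (13)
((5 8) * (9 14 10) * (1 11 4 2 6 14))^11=(1 2 10 11 6 9 4 14)(5 8)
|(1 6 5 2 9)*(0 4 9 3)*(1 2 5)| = 10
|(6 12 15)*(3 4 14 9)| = |(3 4 14 9)(6 12 15)| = 12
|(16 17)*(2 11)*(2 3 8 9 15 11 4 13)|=30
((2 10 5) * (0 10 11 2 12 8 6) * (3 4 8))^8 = (12)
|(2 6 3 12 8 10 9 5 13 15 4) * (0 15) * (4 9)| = 35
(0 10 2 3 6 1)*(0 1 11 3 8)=(0 10 2 8)(3 6 11)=[10, 1, 8, 6, 4, 5, 11, 7, 0, 9, 2, 3]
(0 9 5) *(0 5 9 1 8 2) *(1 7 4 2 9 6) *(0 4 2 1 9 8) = (0 7 2 4 1)(6 9) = [7, 0, 4, 3, 1, 5, 9, 2, 8, 6]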